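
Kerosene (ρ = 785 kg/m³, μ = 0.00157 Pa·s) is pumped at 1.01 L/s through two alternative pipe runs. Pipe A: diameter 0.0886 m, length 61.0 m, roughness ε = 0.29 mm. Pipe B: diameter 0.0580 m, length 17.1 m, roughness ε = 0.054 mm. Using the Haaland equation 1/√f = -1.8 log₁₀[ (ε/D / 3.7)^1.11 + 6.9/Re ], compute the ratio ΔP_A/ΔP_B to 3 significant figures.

Pipe A: V = Q/A = 0.00101/0.006165 = 0.1638 m/s; Re = 7257; ε/D = 0.00327; Haaland → f = 0.03755; ΔP_A = f(L/D)(ρV²/2) = 272.4 Pa.
Pipe B: V = Q/A = 0.00101/0.002642 = 0.3823 m/s; Re = 1.109e+04; ε/D = 0.000931; Haaland → f = 0.03129; ΔP_B = f(L/D)(ρV²/2) = 529.2 Pa.
ΔP_A/ΔP_B = 272.4/529.2 = 0.515.

ΔP_A/ΔP_B ≈ 0.515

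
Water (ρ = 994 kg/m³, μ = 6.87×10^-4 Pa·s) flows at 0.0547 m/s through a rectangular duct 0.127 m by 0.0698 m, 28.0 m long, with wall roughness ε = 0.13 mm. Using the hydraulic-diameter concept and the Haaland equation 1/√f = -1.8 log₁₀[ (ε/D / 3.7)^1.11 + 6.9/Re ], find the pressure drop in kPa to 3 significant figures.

ΔP ≈ 0.0164 kPa

Hydraulic diameter D_h = 4A/P = 4·(0.127·0.0698)/(2·(0.127+0.0698)) = 0.03546/0.3936 = 0.09009 m.
Re = ρVD_h/μ = 994·0.0547·0.09009/0.000687 = 7130.
ε/D_h = 0.00013/0.09009 = 0.00144; Haaland gives 1/√f = -1.8 log₁₀[0.000164+0.000968] = 5.303, so f = 0.03556.
ΔP = f(L/D_h)(ρV²/2) = 0.03556·28/0.09009·1.487 = 16.44 Pa.
ΔP = 0.0164 kPa.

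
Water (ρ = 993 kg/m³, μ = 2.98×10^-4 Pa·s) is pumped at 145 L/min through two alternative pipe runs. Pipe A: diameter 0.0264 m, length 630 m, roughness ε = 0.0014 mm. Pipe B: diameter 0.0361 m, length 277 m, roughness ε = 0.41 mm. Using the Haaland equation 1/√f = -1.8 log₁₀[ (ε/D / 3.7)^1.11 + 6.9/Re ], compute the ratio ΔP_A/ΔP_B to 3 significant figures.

Pipe A: V = Q/A = 0.002417/0.0005474 = 4.415 m/s; Re = 3.884e+05; ε/D = 5.3e-05; Haaland → f = 0.01422; ΔP_A = f(L/D)(ρV²/2) = 3.285e+06 Pa.
Pipe B: V = Q/A = 0.002417/0.001024 = 2.361 m/s; Re = 2.84e+05; ε/D = 0.0114; Haaland → f = 0.03985; ΔP_B = f(L/D)(ρV²/2) = 8.464e+05 Pa.
ΔP_A/ΔP_B = 3.285e+06/8.464e+05 = 3.88.

ΔP_A/ΔP_B ≈ 3.88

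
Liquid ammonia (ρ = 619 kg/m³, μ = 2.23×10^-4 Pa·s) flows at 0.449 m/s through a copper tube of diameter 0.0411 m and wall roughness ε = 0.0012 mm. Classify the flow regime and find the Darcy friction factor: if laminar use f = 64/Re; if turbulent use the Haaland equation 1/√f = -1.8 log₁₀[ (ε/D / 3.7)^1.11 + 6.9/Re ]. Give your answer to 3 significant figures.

Re = ρVD/μ = 619·0.449·0.0411/0.000223 = 5.122e+04.
Re > 4000 → turbulent. ε/D = 1.2e-06/0.0411 = 2.92e-05; Haaland: 1/√f = -1.8 log₁₀[2.17e-06 + 0.000135] = 6.955, so f = 0.02068.

f ≈ 0.0207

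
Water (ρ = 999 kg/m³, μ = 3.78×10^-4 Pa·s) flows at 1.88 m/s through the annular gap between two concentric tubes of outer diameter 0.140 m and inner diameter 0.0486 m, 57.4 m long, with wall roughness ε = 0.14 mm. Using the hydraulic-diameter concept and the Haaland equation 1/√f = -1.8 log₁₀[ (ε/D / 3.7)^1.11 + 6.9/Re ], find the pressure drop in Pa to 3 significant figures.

ΔP ≈ 24700 Pa

Hydraulic diameter D_h = 4A/P = D_o - D_i = 0.14 - 0.0486 = 0.0914 m.
Re = ρVD_h/μ = 999·1.88·0.0914/0.000378 = 4.541e+05.
ε/D_h = 0.00014/0.0914 = 0.00153; Haaland gives 1/√f = -1.8 log₁₀[0.000176+1.52e-05] = 6.694, so f = 0.02231.
ΔP = f(L/D_h)(ρV²/2) = 0.02231·57.4/0.0914·1765 = 2.474e+04 Pa.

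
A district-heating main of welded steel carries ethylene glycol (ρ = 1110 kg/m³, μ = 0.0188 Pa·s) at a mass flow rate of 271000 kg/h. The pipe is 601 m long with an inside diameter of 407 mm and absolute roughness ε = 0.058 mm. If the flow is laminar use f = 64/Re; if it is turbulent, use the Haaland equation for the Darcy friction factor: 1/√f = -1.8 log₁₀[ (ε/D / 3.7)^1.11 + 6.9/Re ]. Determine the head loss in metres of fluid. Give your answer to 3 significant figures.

h_f ≈ 0.598 m

ṁ = 271000 kg/h = 271000/3600 = 75.28 kg/s.
A = πD²/4 = π(0.407)²/4 = 0.1301 m²; mean velocity V = ṁ/(ρA) = 75.28/(1110 · 0.1301) = 0.5213 m/s.
Reynolds number Re = ρVD/μ = 1110 · 0.5213 · 0.407 / 0.0188 = 1.253e+04.
Re > 4000 → turbulent. Relative roughness ε/D = 5.8e-05/0.407 = 0.000143. Haaland: 1/√f = -1.8 log₁₀[(0.000143/3.7)^1.11 + 6.9/1.253e+04] = -1.8 log₁₀[1.26e-05 + 0.000551] = 5.848, so f = 0.02924.
Darcy-Weisbach: ΔP = f(L/D)(ρV²/2) = 0.02924·(601/0.407)·(1110·0.5213²/2) = 0.02924·1477·150.8 = 6511 Pa.
Head loss h_f = ΔP/(ρg) = 6511/(1110·9.81) = 0.598 m.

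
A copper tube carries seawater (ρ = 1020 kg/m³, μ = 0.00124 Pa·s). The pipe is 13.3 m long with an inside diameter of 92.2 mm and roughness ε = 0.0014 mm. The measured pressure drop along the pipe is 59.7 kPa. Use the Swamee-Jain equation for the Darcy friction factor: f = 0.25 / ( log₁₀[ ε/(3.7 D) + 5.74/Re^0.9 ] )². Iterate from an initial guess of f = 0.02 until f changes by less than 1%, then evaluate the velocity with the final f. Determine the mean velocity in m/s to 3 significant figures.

Rearranging Darcy-Weisbach: V = √(2·ΔP·D/(f·L·ρ)). With ε/D = 1.4e-06/0.0922 = 1.52e-05, iterate starting from f = 0.02:
  f = 0.02 → V = √(2·5.97e+04·0.0922/(0.02·13.3·1020)) = 6.37 m/s; Re = ρVD/μ = 4.831e+05; f → 0.01341
  f = 0.01341 → V = 7.78 m/s; Re = 5.9e+05; f → 0.01298
  f = 0.01298 → V = 7.907 m/s; Re = 5.997e+05; f → 0.01294
Converged (Δf/f < 1%). With the final f = 0.01294: V = √(2·5.97e+04·0.0922/(0.01294·13.3·1020)) = 7.918 m/s.

V ≈ 7.92 m/s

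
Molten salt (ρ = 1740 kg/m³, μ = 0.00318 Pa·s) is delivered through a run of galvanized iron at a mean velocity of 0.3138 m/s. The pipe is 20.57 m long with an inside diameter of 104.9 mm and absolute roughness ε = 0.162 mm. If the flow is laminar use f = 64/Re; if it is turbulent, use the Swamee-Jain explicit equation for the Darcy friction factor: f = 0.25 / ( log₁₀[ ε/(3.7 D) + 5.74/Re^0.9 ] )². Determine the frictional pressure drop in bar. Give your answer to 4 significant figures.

Reynolds number Re = ρVD/μ = 1740 · 0.3138 · 0.1049 / 0.00318 = 1.801e+04.
Re > 4000 → turbulent. Relative roughness ε/D = 0.000162/0.1049 = 0.00154. Swamee-Jain: f = 0.25/(log₁₀[0.00154/3.7 + 5.74/1.801e+04^0.9])² = 0.25/(log₁₀[0.000417 + 0.000849])² = 0.25/(-2.897)² = 0.02978.
Darcy-Weisbach: ΔP = f(L/D)(ρV²/2) = 0.02978·(20.57/0.1049)·(1740·0.3138²/2) = 0.02978·196.1·85.67 = 500.3 Pa.
ΔP = 500.3 Pa = 0.005003 bar.

ΔP ≈ 0.005003 bar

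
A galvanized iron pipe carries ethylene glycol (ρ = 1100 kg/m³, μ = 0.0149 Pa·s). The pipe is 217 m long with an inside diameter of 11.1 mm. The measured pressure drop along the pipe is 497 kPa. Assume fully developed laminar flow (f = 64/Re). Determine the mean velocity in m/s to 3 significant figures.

V ≈ 0.592 m/s

For laminar flow, f = 64/Re with Re = ρVD/μ, so Darcy-Weisbach reduces to ΔP = 32μLV/D². Solving for V: V = ΔP·D²/(32μL) = 4.97e+05·(0.0111)²/(32·0.0149·217) = 0.5918 m/s.
Check: Re = ρVD/μ = 1100·0.5918·0.0111/0.0149 = 485 < 2300, so the laminar assumption holds.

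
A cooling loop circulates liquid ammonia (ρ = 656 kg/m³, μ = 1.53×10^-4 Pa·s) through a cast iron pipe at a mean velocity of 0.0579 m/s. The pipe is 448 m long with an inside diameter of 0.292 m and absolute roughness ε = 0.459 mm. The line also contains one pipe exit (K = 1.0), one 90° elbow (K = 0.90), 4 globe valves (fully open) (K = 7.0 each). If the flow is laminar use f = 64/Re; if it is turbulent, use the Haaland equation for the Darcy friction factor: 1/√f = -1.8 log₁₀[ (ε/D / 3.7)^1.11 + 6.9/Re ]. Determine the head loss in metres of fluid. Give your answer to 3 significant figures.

h_f ≈ 0.0115 m

Reynolds number Re = ρVD/μ = 656 · 0.0579 · 0.292 / 0.000153 = 7.249e+04.
Re > 4000 → turbulent. Relative roughness ε/D = 0.000459/0.292 = 0.00157. Haaland: 1/√f = -1.8 log₁₀[(0.00157/3.7)^1.11 + 6.9/7.249e+04] = -1.8 log₁₀[0.000181 + 9.52e-05] = 6.406, so f = 0.02437.
Total minor-loss coefficient ΣK = 1·1 + 1·0.9 + 4·7 = 29.9.
ΔP = [f·L/D + ΣK]·(ρV²/2) = [0.02437·448/0.292 + 29.9]·(656·0.0579²/2) = [37.38 + 29.9]·1.1 = 73.99 Pa.
Head loss h_f = ΔP/(ρg) = 73.99/(656·9.81) = 0.0115 m.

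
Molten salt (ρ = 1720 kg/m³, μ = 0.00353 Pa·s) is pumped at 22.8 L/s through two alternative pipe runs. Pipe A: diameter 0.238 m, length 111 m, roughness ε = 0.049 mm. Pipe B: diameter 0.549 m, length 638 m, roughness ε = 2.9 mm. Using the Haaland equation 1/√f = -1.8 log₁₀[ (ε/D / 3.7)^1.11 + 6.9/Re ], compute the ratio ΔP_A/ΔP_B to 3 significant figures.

Pipe A: V = Q/A = 0.0228/0.04449 = 0.5125 m/s; Re = 5.943e+04; ε/D = 0.000206; Haaland → f = 0.02061; ΔP_A = f(L/D)(ρV²/2) = 2172 Pa.
Pipe B: V = Q/A = 0.0228/0.2367 = 0.09632 m/s; Re = 2.576e+04; ε/D = 0.00528; Haaland → f = 0.03391; ΔP_B = f(L/D)(ρV²/2) = 314.4 Pa.
ΔP_A/ΔP_B = 2172/314.4 = 6.91.

ΔP_A/ΔP_B ≈ 6.91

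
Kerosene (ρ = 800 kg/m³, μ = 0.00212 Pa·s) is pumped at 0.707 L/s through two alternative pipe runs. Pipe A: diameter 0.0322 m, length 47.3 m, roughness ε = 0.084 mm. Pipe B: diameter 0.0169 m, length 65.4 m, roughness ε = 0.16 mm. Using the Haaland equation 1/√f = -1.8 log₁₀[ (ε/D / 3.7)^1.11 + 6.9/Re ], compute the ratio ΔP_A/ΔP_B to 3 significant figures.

ΔP_A/ΔP_B ≈ 0.0245

Pipe A: V = Q/A = 0.000707/0.0008143 = 0.8682 m/s; Re = 1.055e+04; ε/D = 0.00261; Haaland → f = 0.03401; ΔP_A = f(L/D)(ρV²/2) = 1.506e+04 Pa.
Pipe B: V = Q/A = 0.000707/0.0002243 = 3.152 m/s; Re = 2.01e+04; ε/D = 0.00947; Haaland → f = 0.04002; ΔP_B = f(L/D)(ρV²/2) = 6.153e+05 Pa.
ΔP_A/ΔP_B = 1.506e+04/6.153e+05 = 0.0245.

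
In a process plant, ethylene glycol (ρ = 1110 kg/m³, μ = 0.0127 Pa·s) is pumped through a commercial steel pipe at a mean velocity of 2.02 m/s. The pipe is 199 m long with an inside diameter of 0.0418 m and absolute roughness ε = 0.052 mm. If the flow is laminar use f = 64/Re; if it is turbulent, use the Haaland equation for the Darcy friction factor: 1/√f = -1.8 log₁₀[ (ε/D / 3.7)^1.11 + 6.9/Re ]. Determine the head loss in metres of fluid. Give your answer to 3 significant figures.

Reynolds number Re = ρVD/μ = 1110 · 2.02 · 0.0418 / 0.0127 = 7380.
Re > 4000 → turbulent. Relative roughness ε/D = 5.2e-05/0.0418 = 0.00124. Haaland: 1/√f = -1.8 log₁₀[(0.00124/3.7)^1.11 + 6.9/7380] = -1.8 log₁₀[0.000139 + 0.000935] = 5.344, so f = 0.03502.
Darcy-Weisbach: ΔP = f(L/D)(ρV²/2) = 0.03502·(199/0.0418)·(1110·2.02²/2) = 0.03502·4761·2265 = 3.775e+05 Pa.
Head loss h_f = ΔP/(ρg) = 3.775e+05/(1110·9.81) = 34.7 m.

h_f ≈ 34.7 m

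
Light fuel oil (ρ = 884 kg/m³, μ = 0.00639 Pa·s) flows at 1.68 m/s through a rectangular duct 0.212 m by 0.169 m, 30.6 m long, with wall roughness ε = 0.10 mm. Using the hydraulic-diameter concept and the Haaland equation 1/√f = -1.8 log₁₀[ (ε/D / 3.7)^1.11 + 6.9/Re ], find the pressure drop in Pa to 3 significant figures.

Hydraulic diameter D_h = 4A/P = 4·(0.212·0.169)/(2·(0.212+0.169)) = 0.1433/0.762 = 0.1881 m.
Re = ρVD_h/μ = 884·1.68·0.1881/0.00639 = 4.371e+04.
ε/D_h = 0.0001/0.1881 = 0.000532; Haaland gives 1/√f = -1.8 log₁₀[5.43e-05+0.000158] = 6.612, so f = 0.02287.
ΔP = f(L/D_h)(ρV²/2) = 0.02287·30.6/0.1881·1248 = 4643 Pa.

ΔP ≈ 4640 Pa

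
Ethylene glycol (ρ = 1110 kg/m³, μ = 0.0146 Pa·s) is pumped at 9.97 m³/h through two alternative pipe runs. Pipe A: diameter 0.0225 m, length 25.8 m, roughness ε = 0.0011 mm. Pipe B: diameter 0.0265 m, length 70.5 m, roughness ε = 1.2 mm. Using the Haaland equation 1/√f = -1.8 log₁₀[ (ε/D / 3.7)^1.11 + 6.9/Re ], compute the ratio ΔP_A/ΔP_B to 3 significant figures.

ΔP_A/ΔP_B ≈ 0.345

Pipe A: V = Q/A = 0.002769/0.0003976 = 6.965 m/s; Re = 1.191e+04; ε/D = 4.89e-05; Haaland → f = 0.0295; ΔP_A = f(L/D)(ρV²/2) = 9.109e+05 Pa.
Pipe B: V = Q/A = 0.002769/0.0005515 = 5.021 m/s; Re = 1.012e+04; ε/D = 0.0453; Haaland → f = 0.071; ΔP_B = f(L/D)(ρV²/2) = 2.643e+06 Pa.
ΔP_A/ΔP_B = 9.109e+05/2.643e+06 = 0.345.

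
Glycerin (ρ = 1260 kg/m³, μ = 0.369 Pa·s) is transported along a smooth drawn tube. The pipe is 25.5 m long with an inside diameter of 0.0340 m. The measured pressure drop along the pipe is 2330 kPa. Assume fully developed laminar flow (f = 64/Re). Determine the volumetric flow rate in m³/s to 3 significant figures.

For laminar flow, f = 64/Re with Re = ρVD/μ, so Darcy-Weisbach reduces to ΔP = 32μLV/D². Solving for V: V = ΔP·D²/(32μL) = 2.33e+06·(0.034)²/(32·0.369·25.5) = 8.945 m/s.
Check: Re = ρVD/μ = 1260·8.945·0.034/0.369 = 1039 < 2300, so the laminar assumption holds.
Q = V·A = 8.945·(π/4·0.034²) = 0.008122 m³/s = 0.00812 m³/s.

Q ≈ 0.00812 m³/s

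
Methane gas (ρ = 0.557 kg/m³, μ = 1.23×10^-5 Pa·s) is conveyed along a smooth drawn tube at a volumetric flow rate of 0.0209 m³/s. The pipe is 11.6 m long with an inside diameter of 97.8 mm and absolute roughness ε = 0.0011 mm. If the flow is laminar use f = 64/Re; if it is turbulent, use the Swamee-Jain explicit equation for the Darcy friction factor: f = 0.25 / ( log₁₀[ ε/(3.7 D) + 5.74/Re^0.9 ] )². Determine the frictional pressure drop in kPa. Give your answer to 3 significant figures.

ΔP ≈ 0.00749 kPa

Cross-sectional area A = πD²/4 = π(0.0978)²/4 = 0.007512 m²; mean velocity V = Q/A = 0.0209/0.007512 = 2.782 m/s.
Reynolds number Re = ρVD/μ = 0.557 · 2.782 · 0.0978 / 1.23e-05 = 1.232e+04.
Re > 4000 → turbulent. Relative roughness ε/D = 1.1e-06/0.0978 = 1.12e-05. Swamee-Jain: f = 0.25/(log₁₀[1.12e-05/3.7 + 5.74/1.232e+04^0.9])² = 0.25/(log₁₀[3.04e-06 + 0.00119])² = 0.25/(-2.922)² = 0.02929.
Darcy-Weisbach: ΔP = f(L/D)(ρV²/2) = 0.02929·(11.6/0.0978)·(0.557·2.782²/2) = 0.02929·118.6·2.156 = 7.489 Pa.
ΔP = 7.489 Pa = 0.00749 kPa.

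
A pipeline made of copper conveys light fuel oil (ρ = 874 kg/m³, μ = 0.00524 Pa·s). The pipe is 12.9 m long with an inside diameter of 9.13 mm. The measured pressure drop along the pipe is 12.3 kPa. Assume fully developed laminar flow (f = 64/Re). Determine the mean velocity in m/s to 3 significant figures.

For laminar flow, f = 64/Re with Re = ρVD/μ, so Darcy-Weisbach reduces to ΔP = 32μLV/D². Solving for V: V = ΔP·D²/(32μL) = 1.23e+04·(0.00913)²/(32·0.00524·12.9) = 0.474 m/s.
Check: Re = ρVD/μ = 874·0.474·0.00913/0.00524 = 721.8 < 2300, so the laminar assumption holds.

V ≈ 0.474 m/s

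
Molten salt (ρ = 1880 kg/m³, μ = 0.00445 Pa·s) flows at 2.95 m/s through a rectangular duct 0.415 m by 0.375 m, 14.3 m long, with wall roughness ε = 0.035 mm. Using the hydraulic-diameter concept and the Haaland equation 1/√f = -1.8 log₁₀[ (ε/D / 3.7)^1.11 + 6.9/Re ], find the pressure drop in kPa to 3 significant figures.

ΔP ≈ 4.21 kPa

Hydraulic diameter D_h = 4A/P = 4·(0.415·0.375)/(2·(0.415+0.375)) = 0.6225/1.58 = 0.394 m.
Re = ρVD_h/μ = 1880·2.95·0.394/0.00445 = 4.91e+05.
ε/D_h = 3.5e-05/0.394 = 8.88e-05; Haaland gives 1/√f = -1.8 log₁₀[7.45e-06+1.41e-05] = 8.401, so f = 0.01417.
ΔP = f(L/D_h)(ρV²/2) = 0.01417·14.3/0.394·8180 = 4206 Pa.
ΔP = 4.21 kPa.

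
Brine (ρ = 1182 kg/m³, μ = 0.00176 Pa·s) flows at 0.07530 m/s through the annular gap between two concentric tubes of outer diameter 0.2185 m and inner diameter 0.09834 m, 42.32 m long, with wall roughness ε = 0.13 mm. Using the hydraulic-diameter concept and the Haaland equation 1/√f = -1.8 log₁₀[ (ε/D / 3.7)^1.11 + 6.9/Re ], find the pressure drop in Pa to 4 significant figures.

Hydraulic diameter D_h = 4A/P = D_o - D_i = 0.2185 - 0.09834 = 0.1202 m.
Re = ρVD_h/μ = 1182·0.0753·0.1202/0.00176 = 6077.
ε/D_h = 0.00013/0.1202 = 0.00108; Haaland gives 1/√f = -1.8 log₁₀[0.000119+0.00114] = 5.222, so f = 0.03666.
ΔP = f(L/D_h)(ρV²/2) = 0.03666·42.32/0.1202·3.351 = 43.27 Pa.

ΔP ≈ 43.27 Pa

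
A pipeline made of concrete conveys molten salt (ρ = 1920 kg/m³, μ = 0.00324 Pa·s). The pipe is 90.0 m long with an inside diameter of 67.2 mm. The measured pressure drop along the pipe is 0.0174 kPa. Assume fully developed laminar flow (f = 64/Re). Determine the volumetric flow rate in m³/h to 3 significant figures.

Q ≈ 0.108 m³/h

For laminar flow, f = 64/Re with Re = ρVD/μ, so Darcy-Weisbach reduces to ΔP = 32μLV/D². Solving for V: V = ΔP·D²/(32μL) = 17.4·(0.0672)²/(32·0.00324·90) = 0.008421 m/s.
Check: Re = ρVD/μ = 1920·0.008421·0.0672/0.00324 = 335.3 < 2300, so the laminar assumption holds.
Q = V·A = 0.008421·(π/4·0.0672²) = 2.987e-05 m³/s = 0.108 m³/h.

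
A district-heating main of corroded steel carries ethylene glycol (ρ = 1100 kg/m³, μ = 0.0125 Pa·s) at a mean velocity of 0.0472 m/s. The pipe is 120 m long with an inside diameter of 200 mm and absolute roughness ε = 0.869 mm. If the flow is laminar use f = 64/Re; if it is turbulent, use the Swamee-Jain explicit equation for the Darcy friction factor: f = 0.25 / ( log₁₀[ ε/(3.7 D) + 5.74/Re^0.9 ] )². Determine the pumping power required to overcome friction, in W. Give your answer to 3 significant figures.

Reynolds number Re = ρVD/μ = 1100 · 0.0472 · 0.2 / 0.0125 = 830.7.
Re < 2300 → laminar flow, so f = 64/Re = 64/830.7 = 0.07704 (the turbulent correlation is not needed).
Darcy-Weisbach: ΔP = f(L/D)(ρV²/2) = 0.07704·(120/0.2)·(1100·0.0472²/2) = 0.07704·600·1.225 = 56.64 Pa.
Q = V·A = 0.0472·0.03142 = 0.001483 m³/s.
Pumping power P = QΔP = 0.001483·56.64 = 0.08399 W = 0.0840 W.

P ≈ 0.0840 W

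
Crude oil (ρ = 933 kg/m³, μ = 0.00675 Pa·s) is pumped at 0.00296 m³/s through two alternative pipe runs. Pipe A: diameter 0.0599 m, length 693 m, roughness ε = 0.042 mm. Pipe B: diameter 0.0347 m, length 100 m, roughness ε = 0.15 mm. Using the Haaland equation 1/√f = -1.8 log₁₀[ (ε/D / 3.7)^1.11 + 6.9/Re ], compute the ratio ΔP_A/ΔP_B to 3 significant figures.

ΔP_A/ΔP_B ≈ 0.432

Pipe A: V = Q/A = 0.00296/0.002818 = 1.05 m/s; Re = 8697; ε/D = 0.000701; Haaland → f = 0.03292; ΔP_A = f(L/D)(ρV²/2) = 1.96e+05 Pa.
Pipe B: V = Q/A = 0.00296/0.0009457 = 3.13 m/s; Re = 1.501e+04; ε/D = 0.00432; Haaland → f = 0.03445; ΔP_B = f(L/D)(ρV²/2) = 4.537e+05 Pa.
ΔP_A/ΔP_B = 1.96e+05/4.537e+05 = 0.432.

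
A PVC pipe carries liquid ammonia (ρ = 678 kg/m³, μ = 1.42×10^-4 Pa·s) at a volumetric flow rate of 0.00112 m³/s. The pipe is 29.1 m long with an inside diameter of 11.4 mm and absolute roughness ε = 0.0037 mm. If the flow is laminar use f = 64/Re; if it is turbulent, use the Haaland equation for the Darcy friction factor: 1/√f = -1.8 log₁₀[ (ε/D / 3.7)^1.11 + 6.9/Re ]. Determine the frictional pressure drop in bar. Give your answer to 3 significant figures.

ΔP ≈ 16.9 bar

Cross-sectional area A = πD²/4 = π(0.0114)²/4 = 0.0001021 m²; mean velocity V = Q/A = 0.00112/0.0001021 = 10.97 m/s.
Reynolds number Re = ρVD/μ = 678 · 10.97 · 0.0114 / 0.000142 = 5.973e+05.
Re > 4000 → turbulent. Relative roughness ε/D = 3.7e-06/0.0114 = 0.000325. Haaland: 1/√f = -1.8 log₁₀[(0.000325/3.7)^1.11 + 6.9/5.973e+05] = -1.8 log₁₀[3.14e-05 + 1.16e-05] = 7.861, so f = 0.01618.
Darcy-Weisbach: ΔP = f(L/D)(ρV²/2) = 0.01618·(29.1/0.0114)·(678·10.97²/2) = 0.01618·2553·4.082e+04 = 1.686e+06 Pa.
ΔP = 1.686e+06 Pa = 16.9 bar.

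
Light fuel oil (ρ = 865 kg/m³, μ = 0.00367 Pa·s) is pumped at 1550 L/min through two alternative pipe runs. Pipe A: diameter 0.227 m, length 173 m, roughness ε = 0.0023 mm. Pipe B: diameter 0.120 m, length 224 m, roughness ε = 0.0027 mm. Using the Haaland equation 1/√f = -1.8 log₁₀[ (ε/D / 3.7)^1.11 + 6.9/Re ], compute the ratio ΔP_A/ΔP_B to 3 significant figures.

Pipe A: V = Q/A = 0.02583/0.04047 = 0.6383 m/s; Re = 3.415e+04; ε/D = 1.01e-05; Haaland → f = 0.02263; ΔP_A = f(L/D)(ρV²/2) = 3039 Pa.
Pipe B: V = Q/A = 0.02583/0.01131 = 2.284 m/s; Re = 6.46e+04; ε/D = 2.25e-05; Haaland → f = 0.01963; ΔP_B = f(L/D)(ρV²/2) = 8.27e+04 Pa.
ΔP_A/ΔP_B = 3039/8.27e+04 = 0.0367.

ΔP_A/ΔP_B ≈ 0.0367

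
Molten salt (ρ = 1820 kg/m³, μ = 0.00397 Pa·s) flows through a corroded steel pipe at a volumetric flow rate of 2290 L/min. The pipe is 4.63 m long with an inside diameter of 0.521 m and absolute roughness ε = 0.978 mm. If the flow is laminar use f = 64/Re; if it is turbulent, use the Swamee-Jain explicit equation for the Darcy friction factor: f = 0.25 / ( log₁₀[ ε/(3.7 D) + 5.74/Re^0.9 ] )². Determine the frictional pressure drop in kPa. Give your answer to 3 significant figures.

ΔP ≈ 0.00698 kPa

Q = 2290 L/min = 2290/60000 = 0.03817 m³/s.
Cross-sectional area A = πD²/4 = π(0.521)²/4 = 0.2132 m²; mean velocity V = Q/A = 0.03817/0.2132 = 0.179 m/s.
Reynolds number Re = ρVD/μ = 1820 · 0.179 · 0.521 / 0.00397 = 4.276e+04.
Re > 4000 → turbulent. Relative roughness ε/D = 0.000978/0.521 = 0.00188. Swamee-Jain: f = 0.25/(log₁₀[0.00188/3.7 + 5.74/4.276e+04^0.9])² = 0.25/(log₁₀[0.000507 + 0.00039])² = 0.25/(-3.047)² = 0.02693.
Darcy-Weisbach: ΔP = f(L/D)(ρV²/2) = 0.02693·(4.63/0.521)·(1820·0.179²/2) = 0.02693·8.887·29.17 = 6.979 Pa.
ΔP = 6.979 Pa = 0.00698 kPa.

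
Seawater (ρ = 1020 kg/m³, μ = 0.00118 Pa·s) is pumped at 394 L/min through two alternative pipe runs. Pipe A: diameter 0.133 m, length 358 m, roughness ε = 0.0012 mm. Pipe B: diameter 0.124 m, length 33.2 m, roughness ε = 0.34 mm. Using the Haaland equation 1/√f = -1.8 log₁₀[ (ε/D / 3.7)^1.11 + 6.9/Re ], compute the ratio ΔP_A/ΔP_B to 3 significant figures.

ΔP_A/ΔP_B ≈ 5.60

Pipe A: V = Q/A = 0.006567/0.01389 = 0.4727 m/s; Re = 5.434e+04; ε/D = 9.02e-06; Haaland → f = 0.02035; ΔP_A = f(L/D)(ρV²/2) = 6242 Pa.
Pipe B: V = Q/A = 0.006567/0.01208 = 0.5438 m/s; Re = 5.828e+04; ε/D = 0.00274; Haaland → f = 0.02761; ΔP_B = f(L/D)(ρV²/2) = 1115 Pa.
ΔP_A/ΔP_B = 6242/1115 = 5.60.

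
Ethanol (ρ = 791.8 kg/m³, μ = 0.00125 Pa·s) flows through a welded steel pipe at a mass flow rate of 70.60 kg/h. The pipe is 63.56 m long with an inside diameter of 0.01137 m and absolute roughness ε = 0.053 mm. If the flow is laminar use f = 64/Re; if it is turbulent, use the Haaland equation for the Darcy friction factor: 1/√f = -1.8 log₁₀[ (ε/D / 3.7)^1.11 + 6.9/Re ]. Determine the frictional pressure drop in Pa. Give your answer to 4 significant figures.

ṁ = 70.60 kg/h = 70.60/3600 = 0.01961 kg/s.
A = πD²/4 = π(0.01137)²/4 = 0.0001015 m²; mean velocity V = ṁ/(ρA) = 0.01961/(791.8 · 0.0001015) = 0.2439 m/s.
Reynolds number Re = ρVD/μ = 791.8 · 0.2439 · 0.01137 / 0.00125 = 1757.
Re < 2300 → laminar flow, so f = 64/Re = 64/1757 = 0.03643 (the turbulent correlation is not needed).
Darcy-Weisbach: ΔP = f(L/D)(ρV²/2) = 0.03643·(63.56/0.01137)·(791.8·0.2439²/2) = 0.03643·5590·23.56 = 4797 Pa.

ΔP ≈ 4797 Pa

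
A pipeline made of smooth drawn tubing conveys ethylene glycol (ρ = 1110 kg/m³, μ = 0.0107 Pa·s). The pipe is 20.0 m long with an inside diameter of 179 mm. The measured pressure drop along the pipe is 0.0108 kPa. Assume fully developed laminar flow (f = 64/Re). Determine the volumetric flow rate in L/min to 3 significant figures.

For laminar flow, f = 64/Re with Re = ρVD/μ, so Darcy-Weisbach reduces to ΔP = 32μLV/D². Solving for V: V = ΔP·D²/(32μL) = 10.8·(0.179)²/(32·0.0107·20) = 0.05053 m/s.
Check: Re = ρVD/μ = 1110·0.05053·0.179/0.0107 = 938.3 < 2300, so the laminar assumption holds.
Q = V·A = 0.05053·(π/4·0.179²) = 0.001272 m³/s = 76.3 L/min.

Q ≈ 76.3 L/min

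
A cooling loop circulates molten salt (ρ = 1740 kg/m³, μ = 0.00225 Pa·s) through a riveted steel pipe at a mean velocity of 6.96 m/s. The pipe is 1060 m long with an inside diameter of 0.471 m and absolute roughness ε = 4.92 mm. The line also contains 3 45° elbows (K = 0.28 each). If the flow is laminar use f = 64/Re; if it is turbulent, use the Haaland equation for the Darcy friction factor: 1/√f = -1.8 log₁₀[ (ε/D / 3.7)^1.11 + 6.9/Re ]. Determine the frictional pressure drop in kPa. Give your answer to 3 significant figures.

ΔP ≈ 3690 kPa

Reynolds number Re = ρVD/μ = 1740 · 6.96 · 0.471 / 0.00225 = 2.535e+06.
Re > 4000 → turbulent. Relative roughness ε/D = 0.00492/0.471 = 0.0104. Haaland: 1/√f = -1.8 log₁₀[(0.0104/3.7)^1.11 + 6.9/2.535e+06] = -1.8 log₁₀[0.00148 + 2.72e-06] = 5.092, so f = 0.03857.
Total minor-loss coefficient ΣK = 3·0.28 = 0.84.
ΔP = [f·L/D + ΣK]·(ρV²/2) = [0.03857·1060/0.471 + 0.84]·(1740·6.96²/2) = [86.8 + 0.84]·4.214e+04 = 3.693e+06 Pa.
ΔP = 3.693e+06 Pa = 3690 kPa.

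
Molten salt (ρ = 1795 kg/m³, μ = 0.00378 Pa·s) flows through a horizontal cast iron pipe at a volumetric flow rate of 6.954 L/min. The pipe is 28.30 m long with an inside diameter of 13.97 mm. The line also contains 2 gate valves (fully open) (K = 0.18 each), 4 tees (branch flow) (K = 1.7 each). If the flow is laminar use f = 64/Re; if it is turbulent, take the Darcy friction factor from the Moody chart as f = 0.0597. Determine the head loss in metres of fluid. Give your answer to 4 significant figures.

Q = 6.954 L/min = 6.954/60000 = 0.0001159 m³/s.
Cross-sectional area A = πD²/4 = π(0.01397)²/4 = 0.0001533 m²; mean velocity V = Q/A = 0.0001159/0.0001533 = 0.7561 m/s.
Reynolds number Re = ρVD/μ = 1795 · 0.7561 · 0.01397 / 0.00378 = 5016.
Re > 4000 → turbulent; use the Moody-chart value f = 0.0597.
Total minor-loss coefficient ΣK = 2·0.18 + 4·1.7 = 7.16.
ΔP = [f·L/D + ΣK]·(ρV²/2) = [0.0597·28.3/0.01397 + 7.16]·(1795·0.7561²/2) = [120.9 + 7.16]·513.1 = 6.573e+04 Pa.
Head loss h_f = ΔP/(ρg) = 6.573e+04/(1795·9.81) = 3.733 m.

h_f ≈ 3.733 m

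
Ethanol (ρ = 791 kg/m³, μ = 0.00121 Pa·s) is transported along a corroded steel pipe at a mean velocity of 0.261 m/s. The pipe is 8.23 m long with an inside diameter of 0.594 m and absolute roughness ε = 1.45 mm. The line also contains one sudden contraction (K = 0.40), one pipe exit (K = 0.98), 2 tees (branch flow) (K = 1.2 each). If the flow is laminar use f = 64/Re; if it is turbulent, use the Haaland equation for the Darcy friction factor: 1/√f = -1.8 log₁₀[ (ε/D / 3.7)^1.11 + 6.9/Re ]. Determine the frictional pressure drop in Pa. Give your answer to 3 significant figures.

ΔP ≈ 112 Pa

Reynolds number Re = ρVD/μ = 791 · 0.261 · 0.594 / 0.00121 = 1.013e+05.
Re > 4000 → turbulent. Relative roughness ε/D = 0.00145/0.594 = 0.00244. Haaland: 1/√f = -1.8 log₁₀[(0.00244/3.7)^1.11 + 6.9/1.013e+05] = -1.8 log₁₀[0.000295 + 6.81e-05] = 6.192, so f = 0.02608.
Total minor-loss coefficient ΣK = 1·0.4 + 1·0.98 + 2·1.2 = 3.78.
ΔP = [f·L/D + ΣK]·(ρV²/2) = [0.02608·8.23/0.594 + 3.78]·(791·0.261²/2) = [0.3613 + 3.78]·26.94 = 111.6 Pa.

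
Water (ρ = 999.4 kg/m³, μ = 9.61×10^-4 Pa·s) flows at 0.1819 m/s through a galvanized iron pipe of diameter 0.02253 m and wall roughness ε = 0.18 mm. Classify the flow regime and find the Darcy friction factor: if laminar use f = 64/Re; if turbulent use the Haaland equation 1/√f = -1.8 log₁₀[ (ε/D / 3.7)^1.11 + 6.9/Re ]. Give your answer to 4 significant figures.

f ≈ 0.04689

Re = ρVD/μ = 999.4·0.1819·0.02253/0.000961 = 4262.
Re > 4000 → turbulent. ε/D = 0.00018/0.02253 = 0.00799; Haaland: 1/√f = -1.8 log₁₀[0.0011 + 0.00162] = 4.618, so f = 0.04689.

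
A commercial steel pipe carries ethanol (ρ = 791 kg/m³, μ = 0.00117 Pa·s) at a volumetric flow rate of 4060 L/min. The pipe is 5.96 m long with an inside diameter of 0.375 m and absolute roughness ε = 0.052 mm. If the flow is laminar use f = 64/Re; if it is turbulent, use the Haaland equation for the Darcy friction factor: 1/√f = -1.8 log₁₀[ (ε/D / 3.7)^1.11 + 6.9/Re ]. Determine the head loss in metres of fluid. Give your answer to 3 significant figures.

h_f ≈ 0.00520 m

Q = 4060 L/min = 4060/60000 = 0.06767 m³/s.
Cross-sectional area A = πD²/4 = π(0.375)²/4 = 0.1104 m²; mean velocity V = Q/A = 0.06767/0.1104 = 0.6127 m/s.
Reynolds number Re = ρVD/μ = 791 · 0.6127 · 0.375 / 0.00117 = 1.553e+05.
Re > 4000 → turbulent. Relative roughness ε/D = 5.2e-05/0.375 = 0.000139. Haaland: 1/√f = -1.8 log₁₀[(0.000139/3.7)^1.11 + 6.9/1.553e+05] = -1.8 log₁₀[1.22e-05 + 4.44e-05] = 7.644, so f = 0.01711.
Darcy-Weisbach: ΔP = f(L/D)(ρV²/2) = 0.01711·(5.96/0.375)·(791·0.6127²/2) = 0.01711·15.89·148.5 = 40.38 Pa.
Head loss h_f = ΔP/(ρg) = 40.38/(791·9.81) = 0.00520 m.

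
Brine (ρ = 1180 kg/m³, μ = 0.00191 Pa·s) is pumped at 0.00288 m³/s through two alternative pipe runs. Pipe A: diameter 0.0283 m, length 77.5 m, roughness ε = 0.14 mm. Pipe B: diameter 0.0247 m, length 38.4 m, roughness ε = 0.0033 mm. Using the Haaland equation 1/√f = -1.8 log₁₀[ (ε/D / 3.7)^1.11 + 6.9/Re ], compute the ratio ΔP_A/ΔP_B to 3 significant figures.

Pipe A: V = Q/A = 0.00288/0.000629 = 4.579 m/s; Re = 8.005e+04; ε/D = 0.00495; Haaland → f = 0.03139; ΔP_A = f(L/D)(ρV²/2) = 1.063e+06 Pa.
Pipe B: V = Q/A = 0.00288/0.0004792 = 6.01 m/s; Re = 9.172e+04; ε/D = 0.000134; Haaland → f = 0.01872; ΔP_B = f(L/D)(ρV²/2) = 6.202e+05 Pa.
ΔP_A/ΔP_B = 1.063e+06/6.202e+05 = 1.71.

ΔP_A/ΔP_B ≈ 1.71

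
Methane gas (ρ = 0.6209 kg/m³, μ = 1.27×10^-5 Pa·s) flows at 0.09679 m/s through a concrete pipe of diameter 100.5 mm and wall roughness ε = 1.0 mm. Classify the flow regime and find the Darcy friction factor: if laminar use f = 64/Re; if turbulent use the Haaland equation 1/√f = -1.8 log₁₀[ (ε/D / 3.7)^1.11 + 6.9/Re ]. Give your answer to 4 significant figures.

Re = ρVD/μ = 0.6209·0.09679·0.1005/1.27e-05 = 475.6.
Re < 2300 → laminar, so f = 64/Re = 0.1346 (roughness is irrelevant in laminar flow).

f ≈ 0.1346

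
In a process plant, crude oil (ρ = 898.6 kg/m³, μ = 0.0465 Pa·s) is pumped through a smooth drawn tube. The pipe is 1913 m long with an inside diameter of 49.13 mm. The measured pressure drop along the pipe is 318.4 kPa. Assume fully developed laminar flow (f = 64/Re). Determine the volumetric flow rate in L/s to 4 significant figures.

Q ≈ 0.5118 L/s

For laminar flow, f = 64/Re with Re = ρVD/μ, so Darcy-Weisbach reduces to ΔP = 32μLV/D². Solving for V: V = ΔP·D²/(32μL) = 3.184e+05·(0.04913)²/(32·0.0465·1913) = 0.27 m/s.
Check: Re = ρVD/μ = 898.6·0.27·0.04913/0.0465 = 256.3 < 2300, so the laminar assumption holds.
Q = V·A = 0.27·(π/4·0.04913²) = 0.0005118 m³/s = 0.5118 L/s.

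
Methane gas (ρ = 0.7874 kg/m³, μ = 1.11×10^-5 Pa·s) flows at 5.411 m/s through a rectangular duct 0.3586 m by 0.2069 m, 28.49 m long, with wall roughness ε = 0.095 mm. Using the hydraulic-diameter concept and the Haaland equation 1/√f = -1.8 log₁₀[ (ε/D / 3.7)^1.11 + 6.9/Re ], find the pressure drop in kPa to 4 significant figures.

ΔP ≈ 0.02435 kPa

Hydraulic diameter D_h = 4A/P = 4·(0.3586·0.2069)/(2·(0.3586+0.2069)) = 0.2968/1.131 = 0.2624 m.
Re = ρVD_h/μ = 0.7874·5.411·0.2624/1.11e-05 = 1.007e+05.
ε/D_h = 9.5e-05/0.2624 = 0.000362; Haaland gives 1/√f = -1.8 log₁₀[3.54e-05+6.85e-05] = 7.17, so f = 0.01945.
ΔP = f(L/D_h)(ρV²/2) = 0.01945·28.49/0.2624·11.53 = 24.35 Pa.
ΔP = 0.02435 kPa.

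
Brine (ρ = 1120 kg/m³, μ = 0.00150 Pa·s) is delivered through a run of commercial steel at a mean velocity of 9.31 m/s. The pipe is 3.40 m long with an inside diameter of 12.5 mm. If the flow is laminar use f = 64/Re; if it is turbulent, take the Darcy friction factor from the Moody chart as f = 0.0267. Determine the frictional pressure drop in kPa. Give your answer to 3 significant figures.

ΔP ≈ 353 kPa

Reynolds number Re = ρVD/μ = 1120 · 9.31 · 0.0125 / 0.0015 = 8.689e+04.
Re > 4000 → turbulent; use the Moody-chart value f = 0.0267.
Darcy-Weisbach: ΔP = f(L/D)(ρV²/2) = 0.0267·(3.4/0.0125)·(1120·9.31²/2) = 0.0267·272·4.854e+04 = 3.525e+05 Pa.
ΔP = 3.525e+05 Pa = 353 kPa.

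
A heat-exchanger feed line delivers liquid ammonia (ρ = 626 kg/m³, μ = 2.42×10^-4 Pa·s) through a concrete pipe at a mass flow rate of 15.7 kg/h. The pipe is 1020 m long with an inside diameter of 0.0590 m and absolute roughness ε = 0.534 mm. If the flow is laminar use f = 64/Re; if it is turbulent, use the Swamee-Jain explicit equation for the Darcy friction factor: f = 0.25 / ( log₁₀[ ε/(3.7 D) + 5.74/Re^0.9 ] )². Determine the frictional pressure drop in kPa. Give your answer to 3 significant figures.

ṁ = 15.7 kg/h = 15.7/3600 = 0.004361 kg/s.
A = πD²/4 = π(0.059)²/4 = 0.002734 m²; mean velocity V = ṁ/(ρA) = 0.004361/(626 · 0.002734) = 0.002548 m/s.
Reynolds number Re = ρVD/μ = 626 · 0.002548 · 0.059 / 0.000242 = 388.9.
Re < 2300 → laminar flow, so f = 64/Re = 64/388.9 = 0.1646 (the turbulent correlation is not needed).
Darcy-Weisbach: ΔP = f(L/D)(ρV²/2) = 0.1646·(1020/0.059)·(626·0.002548²/2) = 0.1646·1.729e+04·0.002032 = 5.782 Pa.
ΔP = 5.782 Pa = 0.00578 kPa.

ΔP ≈ 0.00578 kPa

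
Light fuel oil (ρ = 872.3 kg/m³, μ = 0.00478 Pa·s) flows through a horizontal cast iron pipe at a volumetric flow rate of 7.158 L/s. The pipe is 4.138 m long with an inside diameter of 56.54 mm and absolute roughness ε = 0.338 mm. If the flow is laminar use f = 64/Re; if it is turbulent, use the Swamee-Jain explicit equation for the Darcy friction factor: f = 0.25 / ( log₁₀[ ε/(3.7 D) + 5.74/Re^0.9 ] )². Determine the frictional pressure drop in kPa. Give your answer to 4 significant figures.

ΔP ≈ 9.131 kPa

Q = 7.158 L/s = 7.158/1000 = 0.007158 m³/s.
Cross-sectional area A = πD²/4 = π(0.05654)²/4 = 0.002511 m²; mean velocity V = Q/A = 0.007158/0.002511 = 2.851 m/s.
Reynolds number Re = ρVD/μ = 872.3 · 2.851 · 0.05654 / 0.00478 = 2.942e+04.
Re > 4000 → turbulent. Relative roughness ε/D = 0.000338/0.05654 = 0.00598. Swamee-Jain: f = 0.25/(log₁₀[0.00598/3.7 + 5.74/2.942e+04^0.9])² = 0.25/(log₁₀[0.00162 + 0.000546])² = 0.25/(-2.665)² = 0.03519.
Darcy-Weisbach: ΔP = f(L/D)(ρV²/2) = 0.03519·(4.138/0.05654)·(872.3·2.851²/2) = 0.03519·73.19·3545 = 9131 Pa.
ΔP = 9131 Pa = 9.131 kPa.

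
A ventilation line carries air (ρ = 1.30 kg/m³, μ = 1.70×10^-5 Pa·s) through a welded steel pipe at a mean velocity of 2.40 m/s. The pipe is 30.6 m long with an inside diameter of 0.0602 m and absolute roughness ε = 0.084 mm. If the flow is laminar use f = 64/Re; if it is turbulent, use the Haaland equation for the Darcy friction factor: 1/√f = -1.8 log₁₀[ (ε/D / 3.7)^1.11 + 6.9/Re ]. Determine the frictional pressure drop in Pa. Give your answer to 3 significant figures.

ΔP ≈ 60.9 Pa

Reynolds number Re = ρVD/μ = 1.3 · 2.4 · 0.0602 / 1.7e-05 = 1.105e+04.
Re > 4000 → turbulent. Relative roughness ε/D = 8.4e-05/0.0602 = 0.0014. Haaland: 1/√f = -1.8 log₁₀[(0.0014/3.7)^1.11 + 6.9/1.105e+04] = -1.8 log₁₀[0.000158 + 0.000625] = 5.591, so f = 0.03199.
Darcy-Weisbach: ΔP = f(L/D)(ρV²/2) = 0.03199·(30.6/0.0602)·(1.3·2.4²/2) = 0.03199·508.3·3.744 = 60.88 Pa.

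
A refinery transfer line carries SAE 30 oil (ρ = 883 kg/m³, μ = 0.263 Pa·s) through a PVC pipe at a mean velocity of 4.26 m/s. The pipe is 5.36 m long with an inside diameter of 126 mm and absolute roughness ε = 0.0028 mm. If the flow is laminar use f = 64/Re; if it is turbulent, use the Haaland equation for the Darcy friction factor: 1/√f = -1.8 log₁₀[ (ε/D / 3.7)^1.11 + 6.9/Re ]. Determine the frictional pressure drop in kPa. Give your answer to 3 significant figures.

ΔP ≈ 12.1 kPa

Reynolds number Re = ρVD/μ = 883 · 4.26 · 0.126 / 0.263 = 1802.
Re < 2300 → laminar flow, so f = 64/Re = 64/1802 = 0.03551 (the turbulent correlation is not needed).
Darcy-Weisbach: ΔP = f(L/D)(ρV²/2) = 0.03551·(5.36/0.126)·(883·4.26²/2) = 0.03551·42.54·8012 = 1.21e+04 Pa.
ΔP = 1.21e+04 Pa = 12.1 kPa.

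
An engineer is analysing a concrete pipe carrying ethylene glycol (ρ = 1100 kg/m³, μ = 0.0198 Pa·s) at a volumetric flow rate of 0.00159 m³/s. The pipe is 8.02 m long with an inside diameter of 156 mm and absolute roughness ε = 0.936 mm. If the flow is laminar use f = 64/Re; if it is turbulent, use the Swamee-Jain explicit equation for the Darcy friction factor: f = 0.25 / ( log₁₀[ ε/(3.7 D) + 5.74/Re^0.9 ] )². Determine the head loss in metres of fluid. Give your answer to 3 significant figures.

Cross-sectional area A = πD²/4 = π(0.156)²/4 = 0.01911 m²; mean velocity V = Q/A = 0.00159/0.01911 = 0.08319 m/s.
Reynolds number Re = ρVD/μ = 1100 · 0.08319 · 0.156 / 0.0198 = 721.
Re < 2300 → laminar flow, so f = 64/Re = 64/721 = 0.08877 (the turbulent correlation is not needed).
Darcy-Weisbach: ΔP = f(L/D)(ρV²/2) = 0.08877·(8.02/0.156)·(1100·0.08319²/2) = 0.08877·51.41·3.806 = 17.37 Pa.
Head loss h_f = ΔP/(ρg) = 17.37/(1100·9.81) = 0.00161 m.

h_f ≈ 0.00161 m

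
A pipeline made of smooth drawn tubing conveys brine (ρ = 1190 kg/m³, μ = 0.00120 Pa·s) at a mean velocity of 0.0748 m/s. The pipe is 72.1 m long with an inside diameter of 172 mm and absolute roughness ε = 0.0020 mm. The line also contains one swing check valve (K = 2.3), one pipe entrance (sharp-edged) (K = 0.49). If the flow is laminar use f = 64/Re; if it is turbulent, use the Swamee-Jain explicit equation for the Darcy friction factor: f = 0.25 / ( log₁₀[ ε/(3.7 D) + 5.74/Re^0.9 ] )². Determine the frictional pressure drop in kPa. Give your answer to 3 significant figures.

Reynolds number Re = ρVD/μ = 1190 · 0.0748 · 0.172 / 0.0012 = 1.276e+04.
Re > 4000 → turbulent. Relative roughness ε/D = 2e-06/0.172 = 1.16e-05. Swamee-Jain: f = 0.25/(log₁₀[1.16e-05/3.7 + 5.74/1.276e+04^0.9])² = 0.25/(log₁₀[3.14e-06 + 0.00116])² = 0.25/(-2.935)² = 0.02902.
Total minor-loss coefficient ΣK = 1·2.3 + 1·0.49 = 2.79.
ΔP = [f·L/D + ΣK]·(ρV²/2) = [0.02902·72.1/0.172 + 2.79]·(1190·0.0748²/2) = [12.16 + 2.79]·3.329 = 49.78 Pa.
ΔP = 49.78 Pa = 0.0498 kPa.

ΔP ≈ 0.0498 kPa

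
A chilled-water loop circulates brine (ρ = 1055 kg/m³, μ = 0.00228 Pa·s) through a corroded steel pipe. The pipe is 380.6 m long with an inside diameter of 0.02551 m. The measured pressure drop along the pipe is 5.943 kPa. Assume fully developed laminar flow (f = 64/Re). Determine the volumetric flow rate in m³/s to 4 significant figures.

For laminar flow, f = 64/Re with Re = ρVD/μ, so Darcy-Weisbach reduces to ΔP = 32μLV/D². Solving for V: V = ΔP·D²/(32μL) = 5943·(0.02551)²/(32·0.00228·380.6) = 0.1393 m/s.
Check: Re = ρVD/μ = 1055·0.1393·0.02551/0.00228 = 1644 < 2300, so the laminar assumption holds.
Q = V·A = 0.1393·(π/4·0.02551²) = 7.118e-05 m³/s = 7.118×10^-5 m³/s.

Q ≈ 7.118×10^-5 m³/s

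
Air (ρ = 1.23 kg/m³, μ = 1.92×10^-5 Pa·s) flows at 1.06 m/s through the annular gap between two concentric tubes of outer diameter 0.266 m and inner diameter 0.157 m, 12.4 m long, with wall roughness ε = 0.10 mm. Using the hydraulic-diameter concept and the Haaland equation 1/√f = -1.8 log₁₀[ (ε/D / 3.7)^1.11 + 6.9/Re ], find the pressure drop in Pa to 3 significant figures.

ΔP ≈ 2.72 Pa

Hydraulic diameter D_h = 4A/P = D_o - D_i = 0.266 - 0.157 = 0.109 m.
Re = ρVD_h/μ = 1.23·1.06·0.109/1.92e-05 = 7402.
ε/D_h = 0.0001/0.109 = 0.000917; Haaland gives 1/√f = -1.8 log₁₀[9.95e-05+0.000932] = 5.376, so f = 0.03461.
ΔP = f(L/D_h)(ρV²/2) = 0.03461·12.4/0.109·0.691 = 2.72 Pa.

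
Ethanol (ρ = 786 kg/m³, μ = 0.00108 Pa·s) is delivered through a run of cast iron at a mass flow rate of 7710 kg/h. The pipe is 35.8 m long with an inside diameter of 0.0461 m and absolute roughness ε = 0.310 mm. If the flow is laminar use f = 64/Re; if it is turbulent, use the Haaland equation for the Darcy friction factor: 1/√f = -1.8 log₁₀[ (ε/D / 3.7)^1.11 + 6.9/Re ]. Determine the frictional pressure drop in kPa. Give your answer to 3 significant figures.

ṁ = 7710 kg/h = 7710/3600 = 2.142 kg/s.
A = πD²/4 = π(0.0461)²/4 = 0.001669 m²; mean velocity V = ṁ/(ρA) = 2.142/(786 · 0.001669) = 1.632 m/s.
Reynolds number Re = ρVD/μ = 786 · 1.632 · 0.0461 / 0.00108 = 5.477e+04.
Re > 4000 → turbulent. Relative roughness ε/D = 0.00031/0.0461 = 0.00672. Haaland: 1/√f = -1.8 log₁₀[(0.00672/3.7)^1.11 + 6.9/5.477e+04] = -1.8 log₁₀[0.000908 + 0.000126] = 5.374, so f = 0.03463.
Darcy-Weisbach: ΔP = f(L/D)(ρV²/2) = 0.03463·(35.8/0.0461)·(786·1.632²/2) = 0.03463·776.6·1047 = 2.816e+04 Pa.
ΔP = 2.816e+04 Pa = 28.2 kPa.

ΔP ≈ 28.2 kPa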